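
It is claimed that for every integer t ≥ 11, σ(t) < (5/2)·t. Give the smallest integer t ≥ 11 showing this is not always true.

t = 24

Check each integer t ≥ 11 in order until the claim fails.
The first 13 eligible values, up to t = 23, all satisfy the conclusion.
t = 24: σ(24) = 60; 60 ≥ 60.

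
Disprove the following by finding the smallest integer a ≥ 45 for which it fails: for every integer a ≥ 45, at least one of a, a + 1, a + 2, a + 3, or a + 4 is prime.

We need the least integer a ≥ 45 for which a, a + 1, a + 2, a + 3, a + 4 are all composite.
For a = 45, 46, 47 the conclusion holds.
a = 48: 48 = 2 × 24; 49 = 7 × 7; 50 = 2 × 25; 51 = 3 × 17; 52 = 2 × 26 — all composite.

a = 48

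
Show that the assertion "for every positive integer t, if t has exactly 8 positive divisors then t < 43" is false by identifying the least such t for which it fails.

t = 54

t = 24: τ(24) = 8; 24 < 43.
t = 30: τ(30) = 8; 30 < 43.
t = 40: τ(40) = 8; 40 < 43.
t = 42: τ(42) = 8; 42 < 43.
t = 54: τ(54) = 8; 54 ≥ 43.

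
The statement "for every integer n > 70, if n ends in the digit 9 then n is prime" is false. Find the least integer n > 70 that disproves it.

A counterexample is any integer n > 70 such that n ends in the digit 9 but n is not prime; we check each in order.
For n = 79, 89 the conclusion holds.
n = 99: 99 ends in 9; 99 = 3 × 33, composite.
Hence n = 99 is a counterexample.

n = 99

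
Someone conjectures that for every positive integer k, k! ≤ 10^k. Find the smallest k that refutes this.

We need the least positive integer k for which k! > 10^k.
The first 24 eligible values, up to k = 24, all satisfy the conclusion.
k = 25: k! = 15511210043330985984000000 and 10^k = 10000000000000000000000000, so 15511210043330985984000000 > 10000000000000000000000000.

k = 25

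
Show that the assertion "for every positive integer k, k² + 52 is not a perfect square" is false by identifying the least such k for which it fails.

k = 12

A counterexample is any positive integer k such that k² + 52 is a perfect square; we check each in order.
For k = 1, 2, 3, 4, …, 9, 10, 11 the conclusion holds.
k = 12: 12² + 52 = 196 = 14², a perfect square.
Hence k = 12 is a counterexample.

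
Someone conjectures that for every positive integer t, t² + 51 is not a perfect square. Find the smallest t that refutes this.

t = 7

A counterexample is any positive integer t such that t² + 51 is a perfect square; we check each in order.
The first 6 eligible values, up to t = 6, all satisfy the conclusion.
t = 7: 7² + 51 = 100 = 10², a perfect square.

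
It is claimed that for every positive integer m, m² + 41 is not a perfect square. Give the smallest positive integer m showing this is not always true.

We need the least positive integer m for which m² + 41 is a perfect square.
For m = 1, 2, 3, 4, …, 17, 18, 19 the conclusion holds.
m = 20: 20² + 41 = 441 = 21², a perfect square.
Thus m = 20 disproves the claim, and no smaller m works.

m = 20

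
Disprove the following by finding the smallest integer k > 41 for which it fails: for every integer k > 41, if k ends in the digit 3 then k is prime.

We need the least integer k > 41 for which k ends in the digit 3 but k is not prime.
For k = 43, 53 the conclusion holds.
k = 63: 63 ends in 3; 63 = 3 × 21, composite.
Hence k = 63 is a counterexample.

k = 63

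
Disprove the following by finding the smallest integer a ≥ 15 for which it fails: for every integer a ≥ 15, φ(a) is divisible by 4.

a = 18

A counterexample is any integer a ≥ 15 such that φ(a) is not divisible by 4; we check each in order.
a = 15: φ(15) = 8; 8 mod 4 = 0.
a = 16: φ(16) = 8; 8 mod 4 = 0.
a = 17: φ(17) = 16; 16 mod 4 = 0.
a = 18: φ(18) = 6; 6 mod 4 = 2.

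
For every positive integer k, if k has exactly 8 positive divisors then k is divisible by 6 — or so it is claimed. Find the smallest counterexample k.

A counterexample is any positive integer k such that k has exactly 8 positive divisors but k is not divisible by 6; we check each in order.
For k = 24, 30 the conclusion holds.
k = 40: τ(40) = 8; 40 mod 6 = 4.

k = 40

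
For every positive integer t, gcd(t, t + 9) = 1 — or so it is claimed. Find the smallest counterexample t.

Check each positive integer t in order until gcd(t, t + 9) > 1.
t = 1: gcd(1, 10) = 1.
t = 2: gcd(2, 11) = 1.
t = 3: gcd(3, 12) = 3.
Thus t = 3 disproves the claim, and no smaller t works.

t = 3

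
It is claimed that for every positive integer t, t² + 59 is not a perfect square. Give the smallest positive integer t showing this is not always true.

We need the least positive integer t for which t² + 59 is a perfect square.
For t = 1, 2, 3, 4, …, 26, 27, 28 the conclusion holds.
t = 29: 29² + 59 = 900 = 30², a perfect square.
So t = 29 is the smallest counterexample.

t = 29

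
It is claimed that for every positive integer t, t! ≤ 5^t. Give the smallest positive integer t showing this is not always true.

Check each positive integer t in order until t! > 5^t.
For t = 1, 2, 3, 4, …, 9, 10, 11 the conclusion holds.
t = 12: t! = 479001600 and 5^t = 244140625, so 479001600 > 244140625.
So t = 12 is the smallest counterexample.

t = 12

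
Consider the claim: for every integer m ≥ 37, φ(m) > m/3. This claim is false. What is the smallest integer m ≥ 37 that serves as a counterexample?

m = 42

Check each integer m ≥ 37 in order until the claim fails.
For m = 37, 38, 39, 40, 41 the conclusion holds.
m = 42: φ(42) = 12 and 42/3 = 14, so φ(42) ≤ 42/3.
Hence m = 42 is a counterexample.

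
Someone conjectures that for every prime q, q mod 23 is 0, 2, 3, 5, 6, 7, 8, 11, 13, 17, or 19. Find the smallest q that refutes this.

Check each prime q in order until the claim fails.
For q = 2, 3, 5, 7, …, 23, 29, 31 the conclusion holds.
q = 37: 37 mod 23 = 14 — not in {0, 2, 3, 5, 6, 7, 8, 11, 13, 17, 19}.
Hence q = 37 is a counterexample.

q = 37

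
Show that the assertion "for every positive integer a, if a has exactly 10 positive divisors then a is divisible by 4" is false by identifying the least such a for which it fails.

A counterexample is any positive integer a such that a has exactly 10 positive divisors but a is not divisible by 4; we check each in order.
a = 48: τ(48) = 10; 48 mod 4 = 0.
a = 80: τ(80) = 10; 80 mod 4 = 0.
a = 112: τ(112) = 10; 112 mod 4 = 0.
a = 162: τ(162) = 10; 162 mod 4 = 2.
Thus a = 162 disproves the claim, and no smaller a works.

a = 162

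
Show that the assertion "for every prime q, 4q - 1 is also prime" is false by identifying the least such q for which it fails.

Check each prime q in order until 4q - 1 is not prime.
q = 2: 4q - 1 = 7, prime.
q = 3: 4q - 1 = 11, prime.
q = 5: 4q - 1 = 19, prime.
q = 7: 4q - 1 = 27 = 3 × 9, not prime.
So q = 7 is the smallest counterexample.

q = 7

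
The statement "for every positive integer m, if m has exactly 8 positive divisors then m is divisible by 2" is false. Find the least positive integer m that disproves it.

m = 105

For m = 24, 30, 40, 42, …, 88, 102, 104 the conclusion holds.
m = 105: τ(105) = 8; 105 mod 2 = 1.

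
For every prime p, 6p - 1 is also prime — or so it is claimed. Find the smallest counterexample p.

p = 11

The first 4 eligible values, up to p = 7, all satisfy the conclusion.
p = 11: 6p - 1 = 65 = 5 × 13, not prime.
Hence p = 11 is a counterexample.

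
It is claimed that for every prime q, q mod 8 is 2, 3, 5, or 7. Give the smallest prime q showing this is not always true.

Check each prime q in order until the claim fails.
The first 6 eligible values, up to q = 13, all satisfy the conclusion.
q = 17: 17 mod 8 = 1 — not in {2, 3, 5, 7}.
So q = 17 is the smallest counterexample.

q = 17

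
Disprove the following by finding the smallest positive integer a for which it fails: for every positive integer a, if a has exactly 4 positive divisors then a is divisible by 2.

Check each positive integer a in order until a has exactly 4 positive divisors but a is not divisible by 2.
For a = 6, 8, 10, 14 the conclusion holds.
a = 15: τ(15) = 4; 15 mod 2 = 1.
Hence a = 15 is a counterexample.

a = 15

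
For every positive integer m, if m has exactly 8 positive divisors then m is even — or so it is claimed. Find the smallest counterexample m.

m = 105

We need the least positive integer m for which m has exactly 8 positive divisors but m is odd.
For m = 24, 30, 40, 42, …, 88, 102, 104 the conclusion holds.
m = 105: divisors of 105: 1, 3, 5, 7, 15, 21, 35, 105; 105 is odd.
Hence m = 105 is a counterexample.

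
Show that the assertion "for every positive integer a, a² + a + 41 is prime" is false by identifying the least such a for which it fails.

For a = 1, 2, 3, 4, …, 37, 38, 39 the conclusion holds.
a = 40: a² + a + 41 = 1681 = 41 × 41, composite.
So a = 40 is the smallest counterexample.

a = 40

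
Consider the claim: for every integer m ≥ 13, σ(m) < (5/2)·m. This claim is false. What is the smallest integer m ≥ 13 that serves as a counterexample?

m = 24

The first 11 eligible values, up to m = 23, all satisfy the conclusion.
m = 24: σ(24) = 60; 60 ≥ 60.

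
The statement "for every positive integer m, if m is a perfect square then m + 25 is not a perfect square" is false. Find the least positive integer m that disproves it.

m = 144

For m = 1, 4, 9, 16, …, 81, 100, 121 the conclusion holds.
m = 144: 144 = 12² and 144 + 25 = 169 = 13².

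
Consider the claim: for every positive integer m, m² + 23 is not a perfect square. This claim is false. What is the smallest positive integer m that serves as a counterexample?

The first 10 eligible values, up to m = 10, all satisfy the conclusion.
m = 11: 11² + 23 = 144 = 12², a perfect square.

m = 11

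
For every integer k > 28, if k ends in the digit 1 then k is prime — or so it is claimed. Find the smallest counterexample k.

We need the least integer k > 28 for which k ends in the digit 1 but k is not prime.
For k = 31, 41 the conclusion holds.
k = 51: 51 ends in 1; 51 = 3 × 17, composite.
Thus k = 51 disproves the claim, and no smaller k works.

k = 51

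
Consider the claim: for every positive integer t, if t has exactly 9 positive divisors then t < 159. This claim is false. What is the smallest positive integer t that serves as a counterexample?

Check each positive integer t in order until t has exactly 9 positive divisors but the claim fails.
t = 36: τ(36) = 9; 36 < 159.
t = 100: τ(100) = 9; 100 < 159.
t = 196: τ(196) = 9; 196 ≥ 159.
So t = 196 is the smallest counterexample.

t = 196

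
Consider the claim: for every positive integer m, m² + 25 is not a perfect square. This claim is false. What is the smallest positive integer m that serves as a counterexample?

m = 12

A counterexample is any positive integer m such that m² + 25 is a perfect square; we check each in order.
For m = 1, 2, 3, 4, …, 9, 10, 11 the conclusion holds.
m = 12: 12² + 25 = 169 = 13², a perfect square.
Thus m = 12 disproves the claim, and no smaller m works.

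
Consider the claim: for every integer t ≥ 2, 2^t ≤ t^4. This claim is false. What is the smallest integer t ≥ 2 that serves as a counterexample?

The first 15 eligible values, up to t = 16, all satisfy the conclusion.
t = 17: 2^t = 131072 and t^4 = 83521, so 131072 > 83521.

t = 17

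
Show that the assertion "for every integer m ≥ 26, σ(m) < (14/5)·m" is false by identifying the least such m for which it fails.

Check each integer m ≥ 26 in order until the claim fails.
For m = 26, 27, 28, 29, …, 57, 58, 59 the conclusion holds.
m = 60: σ(60) = 168; 168 ≥ 168.

m = 60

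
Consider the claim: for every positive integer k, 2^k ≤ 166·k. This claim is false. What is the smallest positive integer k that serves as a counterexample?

k = 11

For k = 1, 2, 3, 4, 5, 6, 7, 8, 9, 10 the conclusion holds.
k = 11: 2^k = 2048 and 166·k = 1826, so 2048 > 1826.
Thus k = 11 disproves the claim, and no smaller k works.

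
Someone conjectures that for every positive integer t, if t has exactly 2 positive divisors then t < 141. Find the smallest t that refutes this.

Check each positive integer t in order until t has exactly 2 positive divisors but the claim fails.
The first 34 eligible values, up to t = 139, all satisfy the conclusion.
t = 149: τ(149) = 2; 149 ≥ 141.
So t = 149 is the smallest counterexample.

t = 149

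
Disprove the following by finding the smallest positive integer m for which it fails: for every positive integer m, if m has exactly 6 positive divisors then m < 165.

m = 171

A counterexample is any positive integer m such that m has exactly 6 positive divisors but the claim fails; we check each in order.
For m = 12, 18, 20, 28, …, 148, 153, 164 the conclusion holds.
m = 171: τ(171) = 6; 171 ≥ 165.
Thus m = 171 disproves the claim, and no smaller m works.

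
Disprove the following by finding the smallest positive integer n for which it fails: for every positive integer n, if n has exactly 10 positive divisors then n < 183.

We need the least positive integer n for which n has exactly 10 positive divisors but the claim fails.
n = 48: τ(48) = 10; 48 < 183.
n = 80: τ(80) = 10; 80 < 183.
n = 112: τ(112) = 10; 112 < 183.
n = 162: τ(162) = 10; 162 < 183.
n = 176: τ(176) = 10; 176 < 183.
n = 208: τ(208) = 10; 208 ≥ 183.
Hence n = 208 is a counterexample.

n = 208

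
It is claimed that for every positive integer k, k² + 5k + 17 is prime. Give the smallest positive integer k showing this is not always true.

k = 8

The first 7 eligible values, up to k = 7, all satisfy the conclusion.
k = 8: k² + 5k + 17 = 121 = 11 × 11, composite.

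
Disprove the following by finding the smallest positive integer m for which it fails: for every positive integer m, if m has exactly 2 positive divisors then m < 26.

m = 29

For m = 2, 3, 5, 7, 11, 13, 17, 19, 23 the conclusion holds.
m = 29: τ(29) = 2; 29 ≥ 26.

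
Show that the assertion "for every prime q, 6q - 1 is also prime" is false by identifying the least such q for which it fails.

We need the least prime q for which 6q - 1 is not prime.
The first 4 eligible values, up to q = 7, all satisfy the conclusion.
q = 11: 6q - 1 = 65 = 5 × 13, not prime.
Thus q = 11 disproves the claim, and no smaller q works.

q = 11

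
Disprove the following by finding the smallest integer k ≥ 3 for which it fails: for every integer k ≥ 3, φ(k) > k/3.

k = 6

A counterexample is any integer k ≥ 3 such that the claim fails; we check each in order.
k = 3: φ(3) = 2 and 3/3 = 1, so φ(3) > 3/3.
k = 4: φ(4) = 2 and 4/3 = 4/3, so φ(4) > 4/3.
k = 5: φ(5) = 4 and 5/3 = 5/3, so φ(5) > 5/3.
k = 6: φ(6) = 2 and 6/3 = 2, so φ(6) ≤ 6/3.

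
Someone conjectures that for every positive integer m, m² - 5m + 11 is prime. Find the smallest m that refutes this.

m = 7

For m = 1, 2, 3, 4, 5, 6 the conclusion holds.
m = 7: m² - 5m + 11 = 25 = 5 × 5, composite.
So m = 7 is the smallest counterexample.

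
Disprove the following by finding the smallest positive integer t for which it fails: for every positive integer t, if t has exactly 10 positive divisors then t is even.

t = 405

For t = 48, 80, 112, 162, 176, 208, 272, 304, 368 the conclusion holds.
t = 405: divisors of 405: 10 divisors; 405 is odd.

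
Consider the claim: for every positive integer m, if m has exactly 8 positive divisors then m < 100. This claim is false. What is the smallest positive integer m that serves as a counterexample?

m = 102

We need the least positive integer m for which m has exactly 8 positive divisors but the claim fails.
For m = 24, 30, 40, 42, 54, 56, 66, 70, 78, 88 the conclusion holds.
m = 102: τ(102) = 8; 102 ≥ 100.
Thus m = 102 disproves the claim, and no smaller m works.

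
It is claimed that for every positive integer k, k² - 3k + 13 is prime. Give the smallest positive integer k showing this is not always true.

k = 12

We need the least positive integer k for which k² - 3k + 13 is not prime.
For k = 1, 2, 3, 4, …, 9, 10, 11 the conclusion holds.
k = 12: k² - 3k + 13 = 121 = 11 × 11, composite.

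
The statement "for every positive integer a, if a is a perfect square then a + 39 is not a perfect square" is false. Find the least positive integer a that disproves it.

a = 1: 1 + 39 = 40, not a perfect square.
a = 4: 4 + 39 = 43, not a perfect square.
a = 9: 9 + 39 = 48, not a perfect square.
a = 16: 16 + 39 = 55, not a perfect square.
a = 25: 25 = 5² and 25 + 39 = 64 = 8².
So a = 25 is the smallest counterexample.

a = 25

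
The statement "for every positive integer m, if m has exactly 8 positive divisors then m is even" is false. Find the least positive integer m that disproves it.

We need the least positive integer m for which m has exactly 8 positive divisors but m is odd.
For m = 24, 30, 40, 42, …, 88, 102, 104 the conclusion holds.
m = 105: divisors of 105: 1, 3, 5, 7, 15, 21, 35, 105; 105 is odd.

m = 105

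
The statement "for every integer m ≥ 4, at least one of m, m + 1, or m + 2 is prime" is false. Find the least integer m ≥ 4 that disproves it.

A counterexample is any integer m ≥ 4 such that m, m + 1, m + 2 are all composite; we check each in order.
m = 4: 5 is prime.
m = 5: 5 is prime.
m = 6: 7 is prime.
m = 7: 7 is prime.
m = 8: 8 = 2 × 4; 9 = 3 × 3; 10 = 2 × 5 — all composite.

m = 8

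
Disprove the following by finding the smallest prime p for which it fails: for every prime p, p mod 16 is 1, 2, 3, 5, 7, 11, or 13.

A counterexample is any prime p such that the claim fails; we check each in order.
For p = 2, 3, 5, 7, 11, 13, 17, 19, 23, 29 the conclusion holds.
p = 31: 31 mod 16 = 15 — not in {1, 2, 3, 5, 7, 11, 13}.

p = 31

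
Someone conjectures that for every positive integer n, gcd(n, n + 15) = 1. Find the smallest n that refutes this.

A counterexample is any positive integer n such that gcd(n, n + 15) > 1; we check each in order.
For n = 1, 2 the conclusion holds.
n = 3: gcd(3, 18) = 3.
So n = 3 is the smallest counterexample.

n = 3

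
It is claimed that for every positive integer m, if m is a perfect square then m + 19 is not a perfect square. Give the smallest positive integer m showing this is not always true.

m = 81

A counterexample is any positive integer m such that m is a perfect square but m + 19 is a perfect square; we check each in order.
For m = 1, 4, 9, 16, 25, 36, 49, 64 the conclusion holds.
m = 81: 81 = 9² and 81 + 19 = 100 = 10².
Thus m = 81 disproves the claim, and no smaller m works.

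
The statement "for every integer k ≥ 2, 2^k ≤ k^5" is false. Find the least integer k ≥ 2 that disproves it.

For k = 2, 3, 4, 5, …, 20, 21, 22 the conclusion holds.
k = 23: 2^k = 8388608 and k^5 = 6436343, so 8388608 > 6436343.
Hence k = 23 is a counterexample.

k = 23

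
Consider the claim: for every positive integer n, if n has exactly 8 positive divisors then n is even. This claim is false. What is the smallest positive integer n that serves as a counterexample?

n = 105

Check each positive integer n in order until n has exactly 8 positive divisors but n is odd.
The first 12 eligible values, up to n = 104, all satisfy the conclusion.
n = 105: divisors of 105: 1, 3, 5, 7, 15, 21, 35, 105; 105 is odd.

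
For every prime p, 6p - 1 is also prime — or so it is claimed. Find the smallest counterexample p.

Check each prime p in order until 6p - 1 is not prime.
p = 2: 6p - 1 = 11, prime.
p = 3: 6p - 1 = 17, prime.
p = 5: 6p - 1 = 29, prime.
p = 7: 6p - 1 = 41, prime.
p = 11: 6p - 1 = 65 = 5 × 13, not prime.
Hence p = 11 is a counterexample.

p = 11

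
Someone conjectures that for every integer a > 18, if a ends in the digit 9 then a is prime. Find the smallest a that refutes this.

We need the least integer a > 18 for which a ends in the digit 9 but a is not prime.
a = 19: 19 ends in 9 and is prime.
a = 29: 29 ends in 9 and is prime.
a = 39: 39 ends in 9; 39 = 3 × 13, composite.

a = 39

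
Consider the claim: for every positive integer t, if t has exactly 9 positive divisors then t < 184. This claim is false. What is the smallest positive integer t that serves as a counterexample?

A counterexample is any positive integer t such that t has exactly 9 positive divisors but the claim fails; we check each in order.
For t = 36, 100 the conclusion holds.
t = 196: τ(196) = 9; 196 ≥ 184.

t = 196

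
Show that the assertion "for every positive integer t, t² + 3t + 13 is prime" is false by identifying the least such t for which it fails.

Check each positive integer t in order until t² + 3t + 13 is not prime.
t = 1: t² + 3t + 13 = 17, prime.
t = 2: t² + 3t + 13 = 23, prime.
t = 3: t² + 3t + 13 = 31, prime.
t = 4: t² + 3t + 13 = 41, prime.
t = 5: t² + 3t + 13 = 53, prime.
t = 6: t² + 3t + 13 = 67, prime.
t = 7: t² + 3t + 13 = 83, prime.
t = 8: t² + 3t + 13 = 101, prime.
t = 9: t² + 3t + 13 = 121 = 11 × 11, composite.

t = 9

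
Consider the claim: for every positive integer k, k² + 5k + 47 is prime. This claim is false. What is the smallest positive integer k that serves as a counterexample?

Check each positive integer k in order until k² + 5k + 47 is not prime.
For k = 1, 2, 3, 4, …, 35, 36, 37 the conclusion holds.
k = 38: k² + 5k + 47 = 1681 = 41 × 41, composite.
Thus k = 38 disproves the claim, and no smaller k works.

k = 38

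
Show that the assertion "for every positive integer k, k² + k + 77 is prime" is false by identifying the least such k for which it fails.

k = 6

We need the least positive integer k for which k² + k + 77 is not prime.
The first 5 eligible values, up to k = 5, all satisfy the conclusion.
k = 6: k² + k + 77 = 119 = 7 × 17, composite.
So k = 6 is the smallest counterexample.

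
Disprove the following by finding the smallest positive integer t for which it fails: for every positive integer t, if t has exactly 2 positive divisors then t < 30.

t = 31

We need the least positive integer t for which t has exactly 2 positive divisors but the claim fails.
For t = 2, 3, 5, 7, 11, 13, 17, 19, 23, 29 the conclusion holds.
t = 31: τ(31) = 2; 31 ≥ 30.
Hence t = 31 is a counterexample.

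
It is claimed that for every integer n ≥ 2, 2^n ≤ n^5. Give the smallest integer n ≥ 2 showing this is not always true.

n = 23

For n = 2, 3, 4, 5, …, 20, 21, 22 the conclusion holds.
n = 23: 2^n = 8388608 and n^5 = 6436343, so 8388608 > 6436343.
Hence n = 23 is a counterexample.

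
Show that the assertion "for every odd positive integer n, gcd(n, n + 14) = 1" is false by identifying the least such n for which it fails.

n = 7

Check each odd positive integer n in order until gcd(n, n + 14) > 1.
n = 1: gcd(1, 15) = 1.
n = 3: gcd(3, 17) = 1.
n = 5: gcd(5, 19) = 1.
n = 7: gcd(7, 21) = 7.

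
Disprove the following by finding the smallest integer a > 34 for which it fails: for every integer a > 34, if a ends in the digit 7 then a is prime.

a = 57

We need the least integer a > 34 for which a ends in the digit 7 but a is not prime.
For a = 37, 47 the conclusion holds.
a = 57: 57 ends in 7; 57 = 3 × 19, composite.
Thus a = 57 disproves the claim, and no smaller a works.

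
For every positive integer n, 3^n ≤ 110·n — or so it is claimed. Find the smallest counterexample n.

Check each positive integer n in order until 3^n > 110·n.
The first 5 eligible values, up to n = 5, all satisfy the conclusion.
n = 6: 3^n = 729 and 110·n = 660, so 729 > 660.

n = 6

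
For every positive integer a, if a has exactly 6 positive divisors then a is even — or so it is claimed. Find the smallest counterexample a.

A counterexample is any positive integer a such that a has exactly 6 positive divisors but a is odd; we check each in order.
a = 12: divisors of 12: 1, 2, 3, 4, 6, 12; 12 is even.
a = 18: divisors of 18: 1, 2, 3, 6, 9, 18; 18 is even.
a = 20: divisors of 20: 1, 2, 4, 5, 10, 20; 20 is even.
a = 28: divisors of 28: 1, 2, 4, 7, 14, 28; 28 is even.
a = 32: divisors of 32: 1, 2, 4, 8, 16, 32; 32 is even.
a = 44: divisors of 44: 1, 2, 4, 11, 22, 44; 44 is even.
a = 45: divisors of 45: 1, 3, 5, 9, 15, 45; 45 is odd.
Hence a = 45 is a counterexample.

a = 45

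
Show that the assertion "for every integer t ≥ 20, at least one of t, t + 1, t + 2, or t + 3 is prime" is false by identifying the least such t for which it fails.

A counterexample is any integer t ≥ 20 such that t, t + 1, t + 2, t + 3 are all composite; we check each in order.
The first 4 eligible values, up to t = 23, all satisfy the conclusion.
t = 24: 24 = 2 × 12; 25 = 5 × 5; 26 = 2 × 13; 27 = 3 × 9 — all composite.
Thus t = 24 disproves the claim, and no smaller t works.

t = 24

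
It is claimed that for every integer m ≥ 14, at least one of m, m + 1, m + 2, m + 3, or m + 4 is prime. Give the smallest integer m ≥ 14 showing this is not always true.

We need the least integer m ≥ 14 for which m, m + 1, m + 2, m + 3, m + 4 are all composite.
For m = 14, 15, 16, 17, 18, 19, 20, 21, 22, 23 the conclusion holds.
m = 24: 24 = 2 × 12; 25 = 5 × 5; 26 = 2 × 13; 27 = 3 × 9; 28 = 2 × 14 — all composite.

m = 24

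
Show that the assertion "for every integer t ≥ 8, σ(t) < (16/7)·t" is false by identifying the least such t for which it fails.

We need the least integer t ≥ 8 for which the claim fails.
For t = 8, 9, 10, 11 the conclusion holds.
t = 12: σ(12) = 28; 28 ≥ 192/7.

t = 12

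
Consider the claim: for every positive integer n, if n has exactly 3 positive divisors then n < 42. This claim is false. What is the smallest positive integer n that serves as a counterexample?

Check each positive integer n in order until n has exactly 3 positive divisors but the claim fails.
For n = 4, 9, 25 the conclusion holds.
n = 49: τ(49) = 3; 49 ≥ 42.
So n = 49 is the smallest counterexample.

n = 49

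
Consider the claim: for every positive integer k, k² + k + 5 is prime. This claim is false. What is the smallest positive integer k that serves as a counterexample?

k = 4

We need the least positive integer k for which k² + k + 5 is not prime.
For k = 1, 2, 3 the conclusion holds.
k = 4: k² + k + 5 = 25 = 5 × 5, composite.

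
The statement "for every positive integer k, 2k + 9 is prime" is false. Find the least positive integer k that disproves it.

k = 3

Check each positive integer k in order until 2k + 9 is not prime.
k = 1: 2k + 9 = 11, prime.
k = 2: 2k + 9 = 13, prime.
k = 3: 2k + 9 = 15 = 3 × 5, composite.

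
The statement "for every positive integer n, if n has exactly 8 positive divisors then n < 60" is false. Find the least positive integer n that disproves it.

n = 66

We need the least positive integer n for which n has exactly 8 positive divisors but the claim fails.
n = 24: τ(24) = 8; 24 < 60.
n = 30: τ(30) = 8; 30 < 60.
n = 40: τ(40) = 8; 40 < 60.
n = 42: τ(42) = 8; 42 < 60.
n = 54: τ(54) = 8; 54 < 60.
n = 56: τ(56) = 8; 56 < 60.
n = 66: τ(66) = 8; 66 ≥ 60.
So n = 66 is the smallest counterexample.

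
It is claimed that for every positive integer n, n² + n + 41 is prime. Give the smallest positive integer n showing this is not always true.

n = 40

For n = 1, 2, 3, 4, …, 37, 38, 39 the conclusion holds.
n = 40: n² + n + 41 = 1681 = 41 × 41, composite.
Hence n = 40 is a counterexample.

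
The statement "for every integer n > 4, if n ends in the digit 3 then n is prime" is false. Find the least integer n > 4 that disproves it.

For n = 13, 23 the conclusion holds.
n = 33: 33 ends in 3; 33 = 3 × 11, composite.

n = 33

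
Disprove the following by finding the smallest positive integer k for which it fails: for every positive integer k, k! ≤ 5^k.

A counterexample is any positive integer k such that k! > 5^k; we check each in order.
The first 11 eligible values, up to k = 11, all satisfy the conclusion.
k = 12: k! = 479001600 and 5^k = 244140625, so 479001600 > 244140625.
Thus k = 12 disproves the claim, and no smaller k works.

k = 12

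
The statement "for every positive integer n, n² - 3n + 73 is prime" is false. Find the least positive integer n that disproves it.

n = 4

A counterexample is any positive integer n such that n² - 3n + 73 is not prime; we check each in order.
n = 1: n² - 3n + 73 = 71, prime.
n = 2: n² - 3n + 73 = 71, prime.
n = 3: n² - 3n + 73 = 73, prime.
n = 4: n² - 3n + 73 = 77 = 7 × 11, composite.
So n = 4 is the smallest counterexample.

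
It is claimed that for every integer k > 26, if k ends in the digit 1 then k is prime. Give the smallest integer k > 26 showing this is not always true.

k = 51

We need the least integer k > 26 for which k ends in the digit 1 but k is not prime.
k = 31: 31 ends in 1 and is prime.
k = 41: 41 ends in 1 and is prime.
k = 51: 51 ends in 1; 51 = 3 × 17, composite.
So k = 51 is the smallest counterexample.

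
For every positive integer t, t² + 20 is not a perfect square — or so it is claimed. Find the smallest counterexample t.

t = 4

Check each positive integer t in order until t² + 20 is a perfect square.
t = 1: 1² + 20 = 21, not a perfect square.
t = 2: 2² + 20 = 24, not a perfect square.
t = 3: 3² + 20 = 29, not a perfect square.
t = 4: 4² + 20 = 36 = 6², a perfect square.
Hence t = 4 is a counterexample.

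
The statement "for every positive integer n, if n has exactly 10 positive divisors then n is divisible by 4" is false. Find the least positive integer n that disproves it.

Check each positive integer n in order until n has exactly 10 positive divisors but n is not divisible by 4.
For n = 48, 80, 112 the conclusion holds.
n = 162: τ(162) = 10; 162 mod 4 = 2.
So n = 162 is the smallest counterexample.

n = 162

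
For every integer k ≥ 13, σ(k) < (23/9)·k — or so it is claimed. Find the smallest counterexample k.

k = 48

For k = 13, 14, 15, 16, …, 45, 46, 47 the conclusion holds.
k = 48: σ(48) = 124; 124 ≥ 368/3.
So k = 48 is the smallest counterexample.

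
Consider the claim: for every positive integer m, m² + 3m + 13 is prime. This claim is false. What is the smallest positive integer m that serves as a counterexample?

The first 8 eligible values, up to m = 8, all satisfy the conclusion.
m = 9: m² + 3m + 13 = 121 = 11 × 11, composite.
Hence m = 9 is a counterexample.

m = 9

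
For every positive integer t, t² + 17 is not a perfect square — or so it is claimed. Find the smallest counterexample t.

We need the least positive integer t for which t² + 17 is a perfect square.
For t = 1, 2, 3, 4, 5, 6, 7 the conclusion holds.
t = 8: 8² + 17 = 81 = 9², a perfect square.

t = 8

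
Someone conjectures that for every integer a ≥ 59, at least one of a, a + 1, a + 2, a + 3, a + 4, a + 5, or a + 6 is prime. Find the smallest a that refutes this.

a = 90

For a = 59, 60, 61, 62, …, 87, 88, 89 the conclusion holds.
a = 90: 90 = 2 × 45; 91 = 7 × 13; 92 = 2 × 46; 93 = 3 × 31; 94 = 2 × 47; 95 = 5 × 19; 96 = 2 × 48 — all composite.
So a = 90 is the smallest counterexample.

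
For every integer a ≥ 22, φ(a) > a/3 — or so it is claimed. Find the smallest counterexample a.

A counterexample is any integer a ≥ 22 such that the claim fails; we check each in order.
a = 22: φ(22) = 10 and 22/3 = 22/3, so φ(22) > 22/3.
a = 23: φ(23) = 22 and 23/3 = 23/3, so φ(23) > 23/3.
a = 24: φ(24) = 8 and 24/3 = 8, so φ(24) ≤ 24/3.

a = 24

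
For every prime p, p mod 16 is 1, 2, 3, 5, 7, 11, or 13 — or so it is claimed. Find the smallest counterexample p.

p = 31

For p = 2, 3, 5, 7, 11, 13, 17, 19, 23, 29 the conclusion holds.
p = 31: 31 mod 16 = 15 — not in {1, 2, 3, 5, 7, 11, 13}.
So p = 31 is the smallest counterexample.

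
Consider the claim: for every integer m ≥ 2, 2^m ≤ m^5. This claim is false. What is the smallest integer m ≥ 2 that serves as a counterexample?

Check each integer m ≥ 2 in order until 2^m > m^5.
The first 21 eligible values, up to m = 22, all satisfy the conclusion.
m = 23: 2^m = 8388608 and m^5 = 6436343, so 8388608 > 6436343.
Hence m = 23 is a counterexample.

m = 23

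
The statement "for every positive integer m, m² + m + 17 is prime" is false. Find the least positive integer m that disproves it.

For m = 1, 2, 3, 4, …, 13, 14, 15 the conclusion holds.
m = 16: m² + m + 17 = 289 = 17 × 17, composite.

m = 16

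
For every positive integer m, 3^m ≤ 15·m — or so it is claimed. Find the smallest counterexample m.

m = 4

m = 1: 3^m = 3 and 15·m = 15, so 3 ≤ 15.
m = 2: 3^m = 9 and 15·m = 30, so 9 ≤ 30.
m = 3: 3^m = 27 and 15·m = 45, so 27 ≤ 45.
m = 4: 3^m = 81 and 15·m = 60, so 81 > 60.
So m = 4 is the smallest counterexample.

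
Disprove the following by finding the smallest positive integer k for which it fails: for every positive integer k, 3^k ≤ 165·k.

The first 6 eligible values, up to k = 6, all satisfy the conclusion.
k = 7: 3^k = 2187 and 165·k = 1155, so 2187 > 1155.
So k = 7 is the smallest counterexample.

k = 7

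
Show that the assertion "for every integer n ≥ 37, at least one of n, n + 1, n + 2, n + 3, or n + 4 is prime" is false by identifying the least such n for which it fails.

Check each integer n ≥ 37 in order until n, n + 1, n + 2, n + 3, n + 4 are all composite.
For n = 37, 38, 39, 40, …, 45, 46, 47 the conclusion holds.
n = 48: 48 = 2 × 24; 49 = 7 × 7; 50 = 2 × 25; 51 = 3 × 17; 52 = 2 × 26 — all composite.
So n = 48 is the smallest counterexample.

n = 48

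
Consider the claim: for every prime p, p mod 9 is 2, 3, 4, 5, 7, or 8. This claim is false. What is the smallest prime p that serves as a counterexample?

p = 19

A counterexample is any prime p such that the claim fails; we check each in order.
For p = 2, 3, 5, 7, 11, 13, 17 the conclusion holds.
p = 19: 19 mod 9 = 1 — not in {2, 3, 4, 5, 7, 8}.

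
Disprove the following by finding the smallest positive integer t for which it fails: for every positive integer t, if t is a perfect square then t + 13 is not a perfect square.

t = 36

The first 5 eligible values, up to t = 25, all satisfy the conclusion.
t = 36: 36 = 6² and 36 + 13 = 49 = 7².
Hence t = 36 is a counterexample.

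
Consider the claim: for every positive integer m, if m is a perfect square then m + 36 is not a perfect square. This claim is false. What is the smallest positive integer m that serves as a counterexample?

m = 64

For m = 1, 4, 9, 16, 25, 36, 49 the conclusion holds.
m = 64: 64 = 8² and 64 + 36 = 100 = 10².
So m = 64 is the smallest counterexample.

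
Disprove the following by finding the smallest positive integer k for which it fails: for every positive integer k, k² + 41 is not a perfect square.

k = 20

Check each positive integer k in order until k² + 41 is a perfect square.
The first 19 eligible values, up to k = 19, all satisfy the conclusion.
k = 20: 20² + 41 = 441 = 21², a perfect square.
Hence k = 20 is a counterexample.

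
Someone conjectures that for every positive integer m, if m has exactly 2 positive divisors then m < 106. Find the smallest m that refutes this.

m = 107

For m = 2, 3, 5, 7, …, 97, 101, 103 the conclusion holds.
m = 107: τ(107) = 2; 107 ≥ 106.
So m = 107 is the smallest counterexample.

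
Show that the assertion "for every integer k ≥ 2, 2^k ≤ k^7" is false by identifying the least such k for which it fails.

For k = 2, 3, 4, 5, …, 34, 35, 36 the conclusion holds.
k = 37: 2^k = 137438953472 and k^7 = 94931877133, so 137438953472 > 94931877133.
Hence k = 37 is a counterexample.

k = 37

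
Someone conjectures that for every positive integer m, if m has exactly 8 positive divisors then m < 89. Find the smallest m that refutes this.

Check each positive integer m in order until m has exactly 8 positive divisors but the claim fails.
The first 10 eligible values, up to m = 88, all satisfy the conclusion.
m = 102: τ(102) = 8; 102 ≥ 89.
Hence m = 102 is a counterexample.

m = 102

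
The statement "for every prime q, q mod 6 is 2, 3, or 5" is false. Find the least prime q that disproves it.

For q = 2, 3, 5 the conclusion holds.
q = 7: 7 mod 6 = 1 — not in {2, 3, 5}.
Thus q = 7 disproves the claim, and no smaller q works.

q = 7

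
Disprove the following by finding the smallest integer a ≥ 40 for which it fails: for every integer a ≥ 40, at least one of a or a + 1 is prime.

We need the least integer a ≥ 40 for which a, a + 1 are both composite.
For a = 40, 41, 42, 43 the conclusion holds.
a = 44: 44 = 2 × 22; 45 = 3 × 15 — both composite.
Hence a = 44 is a counterexample.

a = 44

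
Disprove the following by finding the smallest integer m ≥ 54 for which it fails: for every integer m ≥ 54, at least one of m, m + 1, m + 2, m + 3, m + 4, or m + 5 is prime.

m = 90

For m = 54, 55, 56, 57, …, 87, 88, 89 the conclusion holds.
m = 90: 90 = 2 × 45; 91 = 7 × 13; 92 = 2 × 46; 93 = 3 × 31; 94 = 2 × 47; 95 = 5 × 19 — all composite.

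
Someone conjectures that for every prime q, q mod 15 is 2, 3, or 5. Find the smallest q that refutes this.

Check each prime q in order until the claim fails.
q = 2: 2 mod 15 = 2.
q = 3: 3 mod 15 = 3.
q = 5: 5 mod 15 = 5.
q = 7: 7 mod 15 = 7 — not in {2, 3, 5}.
Thus q = 7 disproves the claim, and no smaller q works.

q = 7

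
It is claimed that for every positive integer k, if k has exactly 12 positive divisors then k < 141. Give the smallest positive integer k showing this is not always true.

We need the least positive integer k for which k has exactly 12 positive divisors but the claim fails.
For k = 60, 72, 84, 90, 96, 108, 126, 132, 140 the conclusion holds.
k = 150: τ(150) = 12; 150 ≥ 141.
Hence k = 150 is a counterexample.

k = 150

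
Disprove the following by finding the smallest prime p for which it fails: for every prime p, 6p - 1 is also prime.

p = 11

Check each prime p in order until 6p - 1 is not prime.
The first 4 eligible values, up to p = 7, all satisfy the conclusion.
p = 11: 6p - 1 = 65 = 5 × 13, not prime.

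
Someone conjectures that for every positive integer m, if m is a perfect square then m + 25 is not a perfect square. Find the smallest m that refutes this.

m = 144

Check each positive integer m in order until m is a perfect square but m + 25 is a perfect square.
For m = 1, 4, 9, 16, …, 81, 100, 121 the conclusion holds.
m = 144: 144 = 12² and 144 + 25 = 169 = 13².
Hence m = 144 is a counterexample.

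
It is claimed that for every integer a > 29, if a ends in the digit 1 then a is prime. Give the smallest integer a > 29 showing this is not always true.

A counterexample is any integer a > 29 such that a ends in the digit 1 but a is not prime; we check each in order.
For a = 31, 41 the conclusion holds.
a = 51: 51 ends in 1; 51 = 3 × 17, composite.
Thus a = 51 disproves the claim, and no smaller a works.

a = 51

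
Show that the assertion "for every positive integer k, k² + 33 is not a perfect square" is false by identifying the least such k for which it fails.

For k = 1, 2, 3 the conclusion holds.
k = 4: 4² + 33 = 49 = 7², a perfect square.

k = 4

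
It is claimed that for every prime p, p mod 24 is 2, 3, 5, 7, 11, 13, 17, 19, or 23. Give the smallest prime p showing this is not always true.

For p = 2, 3, 5, 7, …, 61, 67, 71 the conclusion holds.
p = 73: 73 mod 24 = 1 — not in {2, 3, 5, 7, 11, 13, 17, 19, 23}.
Thus p = 73 disproves the claim, and no smaller p works.

p = 73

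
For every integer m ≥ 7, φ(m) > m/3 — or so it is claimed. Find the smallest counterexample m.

Check each integer m ≥ 7 in order until the claim fails.
For m = 7, 8, 9, 10, 11 the conclusion holds.
m = 12: φ(12) = 4 and 12/3 = 4, so φ(12) ≤ 12/3.
Thus m = 12 disproves the claim, and no smaller m works.

m = 12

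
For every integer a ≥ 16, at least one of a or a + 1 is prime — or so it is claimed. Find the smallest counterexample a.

A counterexample is any integer a ≥ 16 such that a, a + 1 are both composite; we check each in order.
a = 16: 17 is prime.
a = 17: 17 is prime.
a = 18: 19 is prime.
a = 19: 19 is prime.
a = 20: 20 = 2 × 10; 21 = 3 × 7 — both composite.

a = 20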